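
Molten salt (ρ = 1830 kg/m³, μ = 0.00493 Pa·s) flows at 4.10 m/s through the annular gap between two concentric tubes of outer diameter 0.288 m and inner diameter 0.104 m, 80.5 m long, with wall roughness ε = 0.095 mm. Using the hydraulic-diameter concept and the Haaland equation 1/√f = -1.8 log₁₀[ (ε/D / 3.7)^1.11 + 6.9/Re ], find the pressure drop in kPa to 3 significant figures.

ΔP ≈ 123 kPa

Hydraulic diameter D_h = 4A/P = D_o - D_i = 0.288 - 0.104 = 0.184 m.
Re = ρVD_h/μ = 1830·4.1·0.184/0.00493 = 2.8e+05.
ε/D_h = 9.5e-05/0.184 = 0.000516; Haaland gives 1/√f = -1.8 log₁₀[5.26e-05+2.46e-05] = 7.402, so f = 0.01825.
ΔP = f(L/D_h)(ρV²/2) = 0.01825·80.5/0.184·1.538e+04 = 1.228e+05 Pa.
ΔP = 123 kPa.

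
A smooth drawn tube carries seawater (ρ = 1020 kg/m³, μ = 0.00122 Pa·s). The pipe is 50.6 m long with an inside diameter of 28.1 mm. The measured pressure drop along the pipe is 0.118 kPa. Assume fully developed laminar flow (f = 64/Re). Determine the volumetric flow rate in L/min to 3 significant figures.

Q ≈ 1.76 L/min

For laminar flow, f = 64/Re with Re = ρVD/μ, so Darcy-Weisbach reduces to ΔP = 32μLV/D². Solving for V: V = ΔP·D²/(32μL) = 118·(0.0281)²/(32·0.00122·50.6) = 0.04717 m/s.
Check: Re = ρVD/μ = 1020·0.04717·0.0281/0.00122 = 1108 < 2300, so the laminar assumption holds.
Q = V·A = 0.04717·(π/4·0.0281²) = 2.925e-05 m³/s = 1.76 L/min.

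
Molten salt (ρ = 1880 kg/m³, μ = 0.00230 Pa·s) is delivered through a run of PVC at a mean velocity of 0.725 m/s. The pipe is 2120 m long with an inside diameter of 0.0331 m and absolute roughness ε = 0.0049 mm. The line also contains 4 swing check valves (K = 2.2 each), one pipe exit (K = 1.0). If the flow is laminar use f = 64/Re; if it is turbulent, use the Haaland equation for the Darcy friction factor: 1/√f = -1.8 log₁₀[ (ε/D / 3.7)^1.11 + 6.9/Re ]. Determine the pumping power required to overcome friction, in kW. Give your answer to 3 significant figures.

Reynolds number Re = ρVD/μ = 1880 · 0.725 · 0.0331 / 0.0023 = 1.962e+04.
Re > 4000 → turbulent. Relative roughness ε/D = 4.9e-06/0.0331 = 0.000148. Haaland: 1/√f = -1.8 log₁₀[(0.000148/3.7)^1.11 + 6.9/1.962e+04] = -1.8 log₁₀[1.31e-05 + 0.000352] = 6.188, so f = 0.02611.
Total minor-loss coefficient ΣK = 4·2.2 + 1·1 = 9.8.
ΔP = [f·L/D + ΣK]·(ρV²/2) = [0.02611·2120/0.0331 + 9.8]·(1880·0.725²/2) = [1673 + 9.8]·494.1 = 8.313e+05 Pa.
Q = V·A = 0.725·0.0008605 = 0.0006239 m³/s.
Pumping power P = QΔP = 0.0006239·8.313e+05 = 518.6 W = 0.519 kW.

P ≈ 0.519 kW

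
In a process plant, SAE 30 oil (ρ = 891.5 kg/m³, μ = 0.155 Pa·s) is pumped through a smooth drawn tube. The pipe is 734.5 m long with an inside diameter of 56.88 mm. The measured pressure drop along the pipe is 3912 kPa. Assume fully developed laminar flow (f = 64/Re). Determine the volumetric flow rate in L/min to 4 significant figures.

Q ≈ 529.7 L/min

For laminar flow, f = 64/Re with Re = ρVD/μ, so Darcy-Weisbach reduces to ΔP = 32μLV/D². Solving for V: V = ΔP·D²/(32μL) = 3.912e+06·(0.05688)²/(32·0.155·734.5) = 3.474 m/s.
Check: Re = ρVD/μ = 891.5·3.474·0.05688/0.155 = 1137 < 2300, so the laminar assumption holds.
Q = V·A = 3.474·(π/4·0.05688²) = 0.008828 m³/s = 529.7 L/min.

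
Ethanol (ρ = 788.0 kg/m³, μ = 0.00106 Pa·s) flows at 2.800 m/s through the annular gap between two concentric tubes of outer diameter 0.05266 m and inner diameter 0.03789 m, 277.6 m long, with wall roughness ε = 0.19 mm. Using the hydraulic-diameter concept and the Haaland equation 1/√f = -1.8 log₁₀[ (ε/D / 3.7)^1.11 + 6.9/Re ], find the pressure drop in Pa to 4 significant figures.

Hydraulic diameter D_h = 4A/P = D_o - D_i = 0.05266 - 0.03789 = 0.01477 m.
Re = ρVD_h/μ = 788·2.8·0.01477/0.00106 = 3.074e+04.
ε/D_h = 0.00019/0.01477 = 0.0129; Haaland gives 1/√f = -1.8 log₁₀[0.00187+0.000224] = 4.824, so f = 0.04297.
ΔP = f(L/D_h)(ρV²/2) = 0.04297·277.6/0.01477·3089 = 2.495e+06 Pa.

ΔP ≈ 2495000 Pa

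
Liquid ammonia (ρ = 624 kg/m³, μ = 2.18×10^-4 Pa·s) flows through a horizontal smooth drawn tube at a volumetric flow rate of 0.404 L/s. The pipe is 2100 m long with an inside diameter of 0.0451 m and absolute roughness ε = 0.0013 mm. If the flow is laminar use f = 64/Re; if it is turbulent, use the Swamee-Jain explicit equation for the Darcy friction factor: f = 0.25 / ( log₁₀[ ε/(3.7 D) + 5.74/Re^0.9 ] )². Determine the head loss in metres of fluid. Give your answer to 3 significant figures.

Q = 0.404 L/s = 0.404/1000 = 0.000404 m³/s.
Cross-sectional area A = πD²/4 = π(0.0451)²/4 = 0.001598 m²; mean velocity V = Q/A = 0.000404/0.001598 = 0.2529 m/s.
Reynolds number Re = ρVD/μ = 624 · 0.2529 · 0.0451 / 0.000218 = 3.265e+04.
Re > 4000 → turbulent. Relative roughness ε/D = 1.3e-06/0.0451 = 2.88e-05. Swamee-Jain: f = 0.25/(log₁₀[2.88e-05/3.7 + 5.74/3.265e+04^0.9])² = 0.25/(log₁₀[7.79e-06 + 0.000497])² = 0.25/(-3.297)² = 0.023.
Darcy-Weisbach: ΔP = f(L/D)(ρV²/2) = 0.023·(2100/0.0451)·(624·0.2529²/2) = 0.023·4.656e+04·19.95 = 2.137e+04 Pa.
Head loss h_f = ΔP/(ρg) = 2.137e+04/(624·9.81) = 3.49 m.

h_f ≈ 3.49 m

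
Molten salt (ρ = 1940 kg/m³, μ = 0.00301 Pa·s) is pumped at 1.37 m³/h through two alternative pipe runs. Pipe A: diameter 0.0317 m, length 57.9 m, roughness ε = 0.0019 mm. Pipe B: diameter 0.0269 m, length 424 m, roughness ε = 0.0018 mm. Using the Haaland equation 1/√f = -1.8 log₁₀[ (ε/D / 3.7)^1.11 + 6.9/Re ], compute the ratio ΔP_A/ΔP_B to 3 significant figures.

Pipe A: V = Q/A = 0.0003806/0.0007892 = 0.4822 m/s; Re = 9852; ε/D = 5.99e-05; Haaland → f = 0.03107; ΔP_A = f(L/D)(ρV²/2) = 1.28e+04 Pa.
Pipe B: V = Q/A = 0.0003806/0.0005683 = 0.6696 m/s; Re = 1.161e+04; ε/D = 6.69e-05; Haaland → f = 0.02973; ΔP_B = f(L/D)(ρV²/2) = 2.038e+05 Pa.
ΔP_A/ΔP_B = 1.28e+04/2.038e+05 = 0.0628.

ΔP_A/ΔP_B ≈ 0.0628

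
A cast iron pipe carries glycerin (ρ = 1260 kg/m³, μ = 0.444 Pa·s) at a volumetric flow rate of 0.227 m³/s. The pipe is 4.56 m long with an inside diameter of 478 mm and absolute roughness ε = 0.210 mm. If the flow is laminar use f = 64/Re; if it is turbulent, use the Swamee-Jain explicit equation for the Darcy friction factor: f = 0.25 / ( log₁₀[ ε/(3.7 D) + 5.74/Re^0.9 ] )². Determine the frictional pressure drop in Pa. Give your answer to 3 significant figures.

Cross-sectional area A = πD²/4 = π(0.478)²/4 = 0.1795 m²; mean velocity V = Q/A = 0.227/0.1795 = 1.265 m/s.
Reynolds number Re = ρVD/μ = 1260 · 1.265 · 0.478 / 0.444 = 1716.
Re < 2300 → laminar flow, so f = 64/Re = 64/1716 = 0.0373 (the turbulent correlation is not needed).
Darcy-Weisbach: ΔP = f(L/D)(ρV²/2) = 0.0373·(4.56/0.478)·(1260·1.265²/2) = 0.0373·9.54·1008 = 358.7 Pa.

ΔP ≈ 359 Pa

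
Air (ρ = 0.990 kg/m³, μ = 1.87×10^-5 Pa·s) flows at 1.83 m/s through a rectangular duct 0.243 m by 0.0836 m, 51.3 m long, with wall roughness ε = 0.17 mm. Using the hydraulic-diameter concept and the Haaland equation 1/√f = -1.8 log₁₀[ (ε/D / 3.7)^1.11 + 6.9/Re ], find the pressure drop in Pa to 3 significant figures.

Hydraulic diameter D_h = 4A/P = 4·(0.243·0.0836)/(2·(0.243+0.0836)) = 0.08126/0.6532 = 0.1244 m.
Re = ρVD_h/μ = 0.99·1.83·0.1244/1.87e-05 = 1.205e+04.
ε/D_h = 0.00017/0.1244 = 0.00137; Haaland gives 1/√f = -1.8 log₁₀[0.000155+0.000573] = 5.649, so f = 0.03134.
ΔP = f(L/D_h)(ρV²/2) = 0.03134·51.3/0.1244·1.658 = 21.42 Pa.

ΔP ≈ 21.4 Pa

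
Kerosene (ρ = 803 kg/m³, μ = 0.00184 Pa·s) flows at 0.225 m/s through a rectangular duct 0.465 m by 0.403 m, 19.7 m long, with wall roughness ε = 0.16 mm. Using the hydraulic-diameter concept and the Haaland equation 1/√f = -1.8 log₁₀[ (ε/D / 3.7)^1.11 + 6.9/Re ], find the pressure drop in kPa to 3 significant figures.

ΔP ≈ 0.0209 kPa

Hydraulic diameter D_h = 4A/P = 4·(0.465·0.403)/(2·(0.465+0.403)) = 0.7496/1.736 = 0.4318 m.
Re = ρVD_h/μ = 803·0.225·0.4318/0.00184 = 4.24e+04.
ε/D_h = 0.00016/0.4318 = 0.000371; Haaland gives 1/√f = -1.8 log₁₀[3.64e-05+0.000163] = 6.662, so f = 0.02253.
ΔP = f(L/D_h)(ρV²/2) = 0.02253·19.7/0.4318·20.33 = 20.9 Pa.
ΔP = 0.0209 kPa.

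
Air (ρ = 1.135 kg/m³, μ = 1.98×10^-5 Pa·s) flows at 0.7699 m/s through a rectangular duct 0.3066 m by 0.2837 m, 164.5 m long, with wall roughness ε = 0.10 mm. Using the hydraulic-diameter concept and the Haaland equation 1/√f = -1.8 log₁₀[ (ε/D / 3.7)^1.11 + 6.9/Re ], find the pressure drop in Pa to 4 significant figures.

ΔP ≈ 5.490 Pa

Hydraulic diameter D_h = 4A/P = 4·(0.3066·0.2837)/(2·(0.3066+0.2837)) = 0.3479/1.181 = 0.2947 m.
Re = ρVD_h/μ = 1.135·0.7699·0.2947/1.98e-05 = 1.301e+04.
ε/D_h = 0.0001/0.2947 = 0.000339; Haaland gives 1/√f = -1.8 log₁₀[3.3e-05+0.000531] = 5.848, so f = 0.02924.
ΔP = f(L/D_h)(ρV²/2) = 0.02924·164.5/0.2947·0.3364 = 5.49 Pa.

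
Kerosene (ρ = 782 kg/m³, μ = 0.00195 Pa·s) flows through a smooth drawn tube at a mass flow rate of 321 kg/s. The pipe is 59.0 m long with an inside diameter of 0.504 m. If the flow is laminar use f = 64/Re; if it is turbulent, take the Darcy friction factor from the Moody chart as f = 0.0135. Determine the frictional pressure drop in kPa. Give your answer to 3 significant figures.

ΔP ≈ 2.62 kPa

A = πD²/4 = π(0.504)²/4 = 0.1995 m²; mean velocity V = ṁ/(ρA) = 321/(782 · 0.1995) = 2.058 m/s.
Reynolds number Re = ρVD/μ = 782 · 2.058 · 0.504 / 0.00195 = 4.159e+05.
Re > 4000 → turbulent; use the Moody-chart value f = 0.0135.
Darcy-Weisbach: ΔP = f(L/D)(ρV²/2) = 0.0135·(59/0.504)·(782·2.058²/2) = 0.0135·117.1·1655 = 2616 Pa.
ΔP = 2616 Pa = 2.62 kPa.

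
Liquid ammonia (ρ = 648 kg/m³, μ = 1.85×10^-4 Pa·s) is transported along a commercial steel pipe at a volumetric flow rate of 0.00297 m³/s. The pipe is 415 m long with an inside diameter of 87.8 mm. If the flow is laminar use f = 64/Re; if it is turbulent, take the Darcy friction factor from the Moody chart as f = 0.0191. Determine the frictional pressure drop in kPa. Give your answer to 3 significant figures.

ΔP ≈ 7.04 kPa

Cross-sectional area A = πD²/4 = π(0.0878)²/4 = 0.006055 m²; mean velocity V = Q/A = 0.00297/0.006055 = 0.4905 m/s.
Reynolds number Re = ρVD/μ = 648 · 0.4905 · 0.0878 / 0.000185 = 1.509e+05.
Re > 4000 → turbulent; use the Moody-chart value f = 0.0191.
Darcy-Weisbach: ΔP = f(L/D)(ρV²/2) = 0.0191·(415/0.0878)·(648·0.4905²/2) = 0.0191·4727·77.97 = 7039 Pa.
ΔP = 7039 Pa = 7.04 kPa.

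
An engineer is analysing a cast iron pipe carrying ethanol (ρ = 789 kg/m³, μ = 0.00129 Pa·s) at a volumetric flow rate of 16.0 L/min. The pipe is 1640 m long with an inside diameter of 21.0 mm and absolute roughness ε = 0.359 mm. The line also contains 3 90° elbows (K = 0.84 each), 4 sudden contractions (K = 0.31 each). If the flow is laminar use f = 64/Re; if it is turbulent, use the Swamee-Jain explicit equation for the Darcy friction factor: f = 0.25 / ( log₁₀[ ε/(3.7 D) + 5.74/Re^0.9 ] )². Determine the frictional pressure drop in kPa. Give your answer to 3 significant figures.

ΔP ≈ 930 kPa

Q = 16.0 L/min = 16.0/60000 = 0.0002667 m³/s.
Cross-sectional area A = πD²/4 = π(0.021)²/4 = 0.0003464 m²; mean velocity V = Q/A = 0.0002667/0.0003464 = 0.7699 m/s.
Reynolds number Re = ρVD/μ = 789 · 0.7699 · 0.021 / 0.00129 = 9889.
Re > 4000 → turbulent. Relative roughness ε/D = 0.000359/0.021 = 0.0171. Swamee-Jain: f = 0.25/(log₁₀[0.0171/3.7 + 5.74/9889^0.9])² = 0.25/(log₁₀[0.00462 + 0.00146])² = 0.25/(-2.216)² = 0.05089.
Total minor-loss coefficient ΣK = 3·0.84 + 4·0.31 = 3.76.
ΔP = [f·L/D + ΣK]·(ρV²/2) = [0.05089·1640/0.021 + 3.76]·(789·0.7699²/2) = [3975 + 3.76]·233.8 = 9.303e+05 Pa.
ΔP = 9.303e+05 Pa = 930 kPa.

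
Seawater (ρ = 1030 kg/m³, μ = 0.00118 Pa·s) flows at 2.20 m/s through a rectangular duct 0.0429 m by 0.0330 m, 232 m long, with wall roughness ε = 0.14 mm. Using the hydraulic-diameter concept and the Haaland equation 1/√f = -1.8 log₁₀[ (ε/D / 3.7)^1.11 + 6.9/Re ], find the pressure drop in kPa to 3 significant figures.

Hydraulic diameter D_h = 4A/P = 4·(0.0429·0.033)/(2·(0.0429+0.033)) = 0.005663/0.1518 = 0.0373 m.
Re = ρVD_h/μ = 1030·2.2·0.0373/0.00118 = 7.164e+04.
ε/D_h = 0.00014/0.0373 = 0.00375; Haaland gives 1/√f = -1.8 log₁₀[0.000475+9.63e-05] = 5.837, so f = 0.02935.
ΔP = f(L/D_h)(ρV²/2) = 0.02935·232/0.0373·2493 = 4.549e+05 Pa.
ΔP = 455 kPa.

ΔP ≈ 455 kPa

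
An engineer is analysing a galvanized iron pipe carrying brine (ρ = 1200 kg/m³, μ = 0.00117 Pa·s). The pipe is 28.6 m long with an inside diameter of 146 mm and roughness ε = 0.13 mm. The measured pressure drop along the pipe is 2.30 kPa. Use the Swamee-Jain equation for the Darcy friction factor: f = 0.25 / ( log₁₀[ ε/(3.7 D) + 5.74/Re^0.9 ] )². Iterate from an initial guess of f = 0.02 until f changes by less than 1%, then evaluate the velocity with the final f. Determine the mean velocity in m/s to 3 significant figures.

Rearranging Darcy-Weisbach: V = √(2·ΔP·D/(f·L·ρ)). With ε/D = 0.00013/0.146 = 0.00089, iterate starting from f = 0.02:
  f = 0.02 → V = √(2·2300·0.146/(0.02·28.6·1200)) = 0.9892 m/s; Re = ρVD/μ = 1.481e+05; f → 0.0212
  f = 0.0212 → V = 0.9608 m/s; Re = 1.439e+05; f → 0.02125
Converged (Δf/f < 1%). With the final f = 0.02125: V = √(2·2300·0.146/(0.02125·28.6·1200)) = 0.9596 m/s.

V ≈ 0.960 m/s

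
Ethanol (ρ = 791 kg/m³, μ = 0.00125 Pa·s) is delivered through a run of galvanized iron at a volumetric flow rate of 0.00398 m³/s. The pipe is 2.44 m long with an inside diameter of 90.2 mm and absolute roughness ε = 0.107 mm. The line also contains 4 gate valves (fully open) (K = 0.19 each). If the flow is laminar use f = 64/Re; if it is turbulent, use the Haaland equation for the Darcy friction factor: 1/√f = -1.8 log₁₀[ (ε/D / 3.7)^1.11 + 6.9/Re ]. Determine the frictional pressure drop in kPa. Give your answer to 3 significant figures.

ΔP ≈ 0.222 kPa

Cross-sectional area A = πD²/4 = π(0.0902)²/4 = 0.00639 m²; mean velocity V = Q/A = 0.00398/0.00639 = 0.6228 m/s.
Reynolds number Re = ρVD/μ = 791 · 0.6228 · 0.0902 / 0.00125 = 3.555e+04.
Re > 4000 → turbulent. Relative roughness ε/D = 0.000107/0.0902 = 0.00119. Haaland: 1/√f = -1.8 log₁₀[(0.00119/3.7)^1.11 + 6.9/3.555e+04] = -1.8 log₁₀[0.000132 + 0.000194] = 6.275, so f = 0.02539.
Total minor-loss coefficient ΣK = 4·0.19 = 0.76.
ΔP = [f·L/D + ΣK]·(ρV²/2) = [0.02539·2.44/0.0902 + 0.76]·(791·0.6228²/2) = [0.6869 + 0.76]·153.4 = 222 Pa.
ΔP = 222 Pa = 0.222 kPa.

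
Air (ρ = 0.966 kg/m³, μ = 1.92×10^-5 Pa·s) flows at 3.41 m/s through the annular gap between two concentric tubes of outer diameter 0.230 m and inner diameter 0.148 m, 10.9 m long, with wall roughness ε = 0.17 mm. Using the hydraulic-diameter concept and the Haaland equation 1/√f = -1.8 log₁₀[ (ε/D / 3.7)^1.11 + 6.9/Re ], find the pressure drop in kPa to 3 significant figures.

Hydraulic diameter D_h = 4A/P = D_o - D_i = 0.23 - 0.148 = 0.082 m.
Re = ρVD_h/μ = 0.966·3.41·0.082/1.92e-05 = 1.407e+04.
ε/D_h = 0.00017/0.082 = 0.00207; Haaland gives 1/√f = -1.8 log₁₀[0.000246+0.00049] = 5.639, so f = 0.03145.
ΔP = f(L/D_h)(ρV²/2) = 0.03145·10.9/0.082·5.616 = 23.48 Pa.
ΔP = 0.0235 kPa.

ΔP ≈ 0.0235 kPa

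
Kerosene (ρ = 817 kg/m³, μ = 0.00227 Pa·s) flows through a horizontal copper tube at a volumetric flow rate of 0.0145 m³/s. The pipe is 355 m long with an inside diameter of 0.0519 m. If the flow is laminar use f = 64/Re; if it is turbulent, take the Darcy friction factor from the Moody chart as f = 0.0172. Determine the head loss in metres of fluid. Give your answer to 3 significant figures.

h_f ≈ 282 m

Cross-sectional area A = πD²/4 = π(0.0519)²/4 = 0.002116 m²; mean velocity V = Q/A = 0.0145/0.002116 = 6.854 m/s.
Reynolds number Re = ρVD/μ = 817 · 6.854 · 0.0519 / 0.00227 = 1.28e+05.
Re > 4000 → turbulent; use the Moody-chart value f = 0.0172.
Darcy-Weisbach: ΔP = f(L/D)(ρV²/2) = 0.0172·(355/0.0519)·(817·6.854²/2) = 0.0172·6840·1.919e+04 = 2.258e+06 Pa.
Head loss h_f = ΔP/(ρg) = 2.258e+06/(817·9.81) = 282 m.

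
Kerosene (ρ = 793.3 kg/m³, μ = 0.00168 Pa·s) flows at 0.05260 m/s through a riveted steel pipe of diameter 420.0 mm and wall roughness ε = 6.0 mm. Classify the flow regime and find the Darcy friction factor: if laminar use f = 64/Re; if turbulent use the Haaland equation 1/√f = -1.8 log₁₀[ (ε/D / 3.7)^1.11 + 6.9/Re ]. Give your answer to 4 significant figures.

f ≈ 0.04711

Re = ρVD/μ = 793.3·0.0526·0.42/0.00168 = 1.043e+04.
Re > 4000 → turbulent. ε/D = 0.006/0.42 = 0.0143; Haaland: 1/√f = -1.8 log₁₀[0.0021 + 0.000661] = 4.607, so f = 0.04711.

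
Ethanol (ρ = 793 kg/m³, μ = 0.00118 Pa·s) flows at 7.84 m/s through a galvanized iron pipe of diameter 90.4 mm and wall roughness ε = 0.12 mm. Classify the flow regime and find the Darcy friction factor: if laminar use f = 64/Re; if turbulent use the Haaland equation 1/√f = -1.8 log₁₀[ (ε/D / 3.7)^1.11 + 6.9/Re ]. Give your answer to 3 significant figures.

Re = ρVD/μ = 793·7.84·0.0904/0.00118 = 4.763e+05.
Re > 4000 → turbulent. ε/D = 0.00012/0.0904 = 0.00133; Haaland: 1/√f = -1.8 log₁₀[0.00015 + 1.45e-05] = 6.811, so f = 0.02155.

f ≈ 0.0216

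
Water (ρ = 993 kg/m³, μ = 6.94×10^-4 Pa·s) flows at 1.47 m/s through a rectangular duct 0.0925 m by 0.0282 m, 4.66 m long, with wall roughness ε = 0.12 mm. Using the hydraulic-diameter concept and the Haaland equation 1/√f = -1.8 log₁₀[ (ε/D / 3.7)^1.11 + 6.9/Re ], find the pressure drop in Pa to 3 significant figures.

Hydraulic diameter D_h = 4A/P = 4·(0.0925·0.0282)/(2·(0.0925+0.0282)) = 0.01043/0.2414 = 0.04322 m.
Re = ρVD_h/μ = 993·1.47·0.04322/0.000694 = 9.091e+04.
ε/D_h = 0.00012/0.04322 = 0.00278; Haaland gives 1/√f = -1.8 log₁₀[0.00034+7.59e-05] = 6.086, so f = 0.027.
ΔP = f(L/D_h)(ρV²/2) = 0.027·4.66/0.04322·1073 = 3123 Pa.

ΔP ≈ 3120 Pa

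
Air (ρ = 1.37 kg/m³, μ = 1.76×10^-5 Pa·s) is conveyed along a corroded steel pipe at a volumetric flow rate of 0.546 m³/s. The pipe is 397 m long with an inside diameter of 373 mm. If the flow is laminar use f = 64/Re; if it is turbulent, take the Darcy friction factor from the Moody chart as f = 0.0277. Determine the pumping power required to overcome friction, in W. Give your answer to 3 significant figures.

Cross-sectional area A = πD²/4 = π(0.373)²/4 = 0.1093 m²; mean velocity V = Q/A = 0.546/0.1093 = 4.997 m/s.
Reynolds number Re = ρVD/μ = 1.37 · 4.997 · 0.373 / 1.76e-05 = 1.451e+05.
Re > 4000 → turbulent; use the Moody-chart value f = 0.0277.
Darcy-Weisbach: ΔP = f(L/D)(ρV²/2) = 0.0277·(397/0.373)·(1.37·4.997²/2) = 0.0277·1064·17.1 = 504.2 Pa.
Pumping power P = QΔP = 0.546·504.2 = 275.3 W = 275 W.

P ≈ 275 W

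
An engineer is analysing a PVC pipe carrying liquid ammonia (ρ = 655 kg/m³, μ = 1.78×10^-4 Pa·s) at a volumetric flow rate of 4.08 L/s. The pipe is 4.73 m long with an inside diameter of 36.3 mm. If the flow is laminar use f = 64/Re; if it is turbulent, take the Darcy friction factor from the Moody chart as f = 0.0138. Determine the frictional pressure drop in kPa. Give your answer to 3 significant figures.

ΔP ≈ 9.15 kPa

Q = 4.08 L/s = 4.08/1000 = 0.00408 m³/s.
Cross-sectional area A = πD²/4 = π(0.0363)²/4 = 0.001035 m²; mean velocity V = Q/A = 0.00408/0.001035 = 3.942 m/s.
Reynolds number Re = ρVD/μ = 655 · 3.942 · 0.0363 / 0.000178 = 5.266e+05.
Re > 4000 → turbulent; use the Moody-chart value f = 0.0138.
Darcy-Weisbach: ΔP = f(L/D)(ρV²/2) = 0.0138·(4.73/0.0363)·(655·3.942²/2) = 0.0138·130.3·5090 = 9153 Pa.
ΔP = 9153 Pa = 9.15 kPa.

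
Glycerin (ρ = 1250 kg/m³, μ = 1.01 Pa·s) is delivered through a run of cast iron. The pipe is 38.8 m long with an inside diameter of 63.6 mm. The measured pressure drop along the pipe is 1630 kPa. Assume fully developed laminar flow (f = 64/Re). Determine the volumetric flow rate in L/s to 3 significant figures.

For laminar flow, f = 64/Re with Re = ρVD/μ, so Darcy-Weisbach reduces to ΔP = 32μLV/D². Solving for V: V = ΔP·D²/(32μL) = 1.63e+06·(0.0636)²/(32·1.01·38.8) = 5.258 m/s.
Check: Re = ρVD/μ = 1250·5.258·0.0636/1.01 = 413.9 < 2300, so the laminar assumption holds.
Q = V·A = 5.258·(π/4·0.0636²) = 0.0167 m³/s = 16.7 L/s.

Q ≈ 16.7 L/s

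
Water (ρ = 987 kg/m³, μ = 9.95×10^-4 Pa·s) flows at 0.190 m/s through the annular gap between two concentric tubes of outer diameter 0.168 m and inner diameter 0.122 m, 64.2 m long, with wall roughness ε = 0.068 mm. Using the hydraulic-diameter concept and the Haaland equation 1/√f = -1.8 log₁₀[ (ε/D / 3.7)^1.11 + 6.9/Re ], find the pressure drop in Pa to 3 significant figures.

ΔP ≈ 844 Pa

Hydraulic diameter D_h = 4A/P = D_o - D_i = 0.168 - 0.122 = 0.046 m.
Re = ρVD_h/μ = 987·0.19·0.046/0.000995 = 8670.
ε/D_h = 6.8e-05/0.046 = 0.00148; Haaland gives 1/√f = -1.8 log₁₀[0.000169+0.000796] = 5.428, so f = 0.03394.
ΔP = f(L/D_h)(ρV²/2) = 0.03394·64.2/0.046·17.82 = 843.9 Pa.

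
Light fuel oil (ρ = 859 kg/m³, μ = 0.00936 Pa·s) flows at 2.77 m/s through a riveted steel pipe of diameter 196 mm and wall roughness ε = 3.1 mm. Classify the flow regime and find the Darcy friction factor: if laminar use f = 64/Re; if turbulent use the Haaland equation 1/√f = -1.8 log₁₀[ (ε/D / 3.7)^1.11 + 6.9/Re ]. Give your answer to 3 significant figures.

Re = ρVD/μ = 859·2.77·0.196/0.00936 = 4.983e+04.
Re > 4000 → turbulent. ε/D = 0.0031/0.196 = 0.0158; Haaland: 1/√f = -1.8 log₁₀[0.00235 + 0.000138] = 4.689, so f = 0.04549.

f ≈ 0.0455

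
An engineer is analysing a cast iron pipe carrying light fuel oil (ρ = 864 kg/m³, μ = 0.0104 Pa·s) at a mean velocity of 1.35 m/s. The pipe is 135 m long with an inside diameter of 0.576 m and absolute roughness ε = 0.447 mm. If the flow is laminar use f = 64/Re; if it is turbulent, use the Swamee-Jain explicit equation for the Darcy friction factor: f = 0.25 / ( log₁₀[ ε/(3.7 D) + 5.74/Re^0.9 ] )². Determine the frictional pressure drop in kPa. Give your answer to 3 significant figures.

ΔP ≈ 4.19 kPa

Reynolds number Re = ρVD/μ = 864 · 1.35 · 0.576 / 0.0104 = 6.46e+04.
Re > 4000 → turbulent. Relative roughness ε/D = 0.000447/0.576 = 0.000776. Swamee-Jain: f = 0.25/(log₁₀[0.000776/3.7 + 5.74/6.46e+04^0.9])² = 0.25/(log₁₀[0.00021 + 0.000269])² = 0.25/(-3.32)² = 0.02268.
Darcy-Weisbach: ΔP = f(L/D)(ρV²/2) = 0.02268·(135/0.576)·(864·1.35²/2) = 0.02268·234.4·787.3 = 4185 Pa.
ΔP = 4185 Pa = 4.19 kPa.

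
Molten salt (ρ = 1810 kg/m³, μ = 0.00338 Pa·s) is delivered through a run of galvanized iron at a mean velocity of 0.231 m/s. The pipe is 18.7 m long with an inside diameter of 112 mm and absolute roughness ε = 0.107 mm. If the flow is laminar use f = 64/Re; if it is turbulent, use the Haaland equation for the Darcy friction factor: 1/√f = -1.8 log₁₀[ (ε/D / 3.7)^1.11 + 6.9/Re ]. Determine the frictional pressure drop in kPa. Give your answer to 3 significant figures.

Reynolds number Re = ρVD/μ = 1810 · 0.231 · 0.112 / 0.00338 = 1.385e+04.
Re > 4000 → turbulent. Relative roughness ε/D = 0.000107/0.112 = 0.000955. Haaland: 1/√f = -1.8 log₁₀[(0.000955/3.7)^1.11 + 6.9/1.385e+04] = -1.8 log₁₀[0.000104 + 0.000498] = 5.797, so f = 0.02976.
Darcy-Weisbach: ΔP = f(L/D)(ρV²/2) = 0.02976·(18.7/0.112)·(1810·0.231²/2) = 0.02976·167·48.29 = 240 Pa.
ΔP = 240 Pa = 0.240 kPa.

ΔP ≈ 0.240 kPa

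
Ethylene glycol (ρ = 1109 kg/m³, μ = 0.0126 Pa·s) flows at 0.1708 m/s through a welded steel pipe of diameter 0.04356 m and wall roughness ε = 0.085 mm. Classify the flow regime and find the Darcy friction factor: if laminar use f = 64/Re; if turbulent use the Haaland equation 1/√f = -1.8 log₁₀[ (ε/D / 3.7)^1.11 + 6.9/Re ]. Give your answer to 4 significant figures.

f ≈ 0.09773

Re = ρVD/μ = 1109·0.1708·0.04356/0.0126 = 654.8.
Re < 2300 → laminar, so f = 64/Re = 0.09773 (roughness is irrelevant in laminar flow).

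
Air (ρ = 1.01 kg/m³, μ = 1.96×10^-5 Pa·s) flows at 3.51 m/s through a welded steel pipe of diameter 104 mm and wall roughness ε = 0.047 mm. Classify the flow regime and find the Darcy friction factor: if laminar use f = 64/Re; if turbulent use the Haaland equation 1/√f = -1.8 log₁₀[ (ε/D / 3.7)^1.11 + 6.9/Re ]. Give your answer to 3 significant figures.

Re = ρVD/μ = 1.01·3.51·0.104/1.96e-05 = 1.881e+04.
Re > 4000 → turbulent. ε/D = 4.7e-05/0.104 = 0.000452; Haaland: 1/√f = -1.8 log₁₀[4.53e-05 + 0.000367] = 6.093, so f = 0.02694.

f ≈ 0.0269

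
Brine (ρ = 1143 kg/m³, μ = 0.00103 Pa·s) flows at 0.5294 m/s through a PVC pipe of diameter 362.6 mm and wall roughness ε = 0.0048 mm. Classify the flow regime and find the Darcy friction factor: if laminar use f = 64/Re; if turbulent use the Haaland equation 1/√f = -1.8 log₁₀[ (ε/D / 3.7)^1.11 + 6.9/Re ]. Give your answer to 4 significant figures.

f ≈ 0.01539

Re = ρVD/μ = 1143·0.5294·0.3626/0.00103 = 2.13e+05.
Re > 4000 → turbulent. ε/D = 4.8e-06/0.3626 = 1.32e-05; Haaland: 1/√f = -1.8 log₁₀[9.01e-07 + 3.24e-05] = 8.06, so f = 0.01539.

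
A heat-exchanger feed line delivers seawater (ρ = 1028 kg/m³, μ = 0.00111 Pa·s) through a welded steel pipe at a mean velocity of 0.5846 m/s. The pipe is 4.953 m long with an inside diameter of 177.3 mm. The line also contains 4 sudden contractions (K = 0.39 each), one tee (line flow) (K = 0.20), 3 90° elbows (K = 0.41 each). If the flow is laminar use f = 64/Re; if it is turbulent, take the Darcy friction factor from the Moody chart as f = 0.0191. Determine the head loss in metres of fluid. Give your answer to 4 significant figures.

Reynolds number Re = ρVD/μ = 1028 · 0.5846 · 0.1773 / 0.00111 = 9.599e+04.
Re > 4000 → turbulent; use the Moody-chart value f = 0.0191.
Total minor-loss coefficient ΣK = 4·0.39 + 1·0.2 + 3·0.41 = 2.99.
ΔP = [f·L/D + ΣK]·(ρV²/2) = [0.0191·4.953/0.1773 + 2.99]·(1028·0.5846²/2) = [0.5336 + 2.99]·175.7 = 619 Pa.
Head loss h_f = ΔP/(ρg) = 619/(1028·9.81) = 0.06138 m.

h_f ≈ 0.06138 m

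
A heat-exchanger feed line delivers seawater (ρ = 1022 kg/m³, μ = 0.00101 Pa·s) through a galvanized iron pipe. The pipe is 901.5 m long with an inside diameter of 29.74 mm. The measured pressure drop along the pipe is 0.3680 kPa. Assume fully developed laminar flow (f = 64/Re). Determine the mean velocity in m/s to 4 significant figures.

V ≈ 0.01117 m/s

For laminar flow, f = 64/Re with Re = ρVD/μ, so Darcy-Weisbach reduces to ΔP = 32μLV/D². Solving for V: V = ΔP·D²/(32μL) = 368·(0.02974)²/(32·0.00101·901.5) = 0.01117 m/s.
Check: Re = ρVD/μ = 1022·0.01117·0.02974/0.00101 = 336.2 < 2300, so the laminar assumption holds.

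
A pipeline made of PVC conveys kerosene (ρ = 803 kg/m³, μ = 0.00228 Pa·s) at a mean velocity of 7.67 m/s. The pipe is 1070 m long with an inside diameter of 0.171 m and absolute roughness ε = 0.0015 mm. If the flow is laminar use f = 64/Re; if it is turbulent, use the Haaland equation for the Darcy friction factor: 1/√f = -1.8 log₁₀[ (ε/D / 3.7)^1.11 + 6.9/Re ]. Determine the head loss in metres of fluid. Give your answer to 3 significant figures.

Reynolds number Re = ρVD/μ = 803 · 7.67 · 0.171 / 0.00228 = 4.619e+05.
Re > 4000 → turbulent. Relative roughness ε/D = 1.5e-06/0.171 = 8.77e-06. Haaland: 1/√f = -1.8 log₁₀[(8.77e-06/3.7)^1.11 + 6.9/4.619e+05] = -1.8 log₁₀[5.7e-07 + 1.49e-05] = 8.657, so f = 0.01334.
Darcy-Weisbach: ΔP = f(L/D)(ρV²/2) = 0.01334·(1070/0.171)·(803·7.67²/2) = 0.01334·6257·2.362e+04 = 1.972e+06 Pa.
Head loss h_f = ΔP/(ρg) = 1.972e+06/(803·9.81) = 250 m.

h_f ≈ 250 m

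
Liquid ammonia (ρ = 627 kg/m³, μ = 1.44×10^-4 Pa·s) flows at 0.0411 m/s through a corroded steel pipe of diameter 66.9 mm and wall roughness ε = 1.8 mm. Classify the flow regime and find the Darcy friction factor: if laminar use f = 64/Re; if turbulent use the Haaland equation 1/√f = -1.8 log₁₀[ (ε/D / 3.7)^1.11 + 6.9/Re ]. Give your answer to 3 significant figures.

Re = ρVD/μ = 627·0.0411·0.0669/0.000144 = 1.197e+04.
Re > 4000 → turbulent. ε/D = 0.0018/0.0669 = 0.0269; Haaland: 1/√f = -1.8 log₁₀[0.00423 + 0.000576] = 4.173, so f = 0.05744.

f ≈ 0.0574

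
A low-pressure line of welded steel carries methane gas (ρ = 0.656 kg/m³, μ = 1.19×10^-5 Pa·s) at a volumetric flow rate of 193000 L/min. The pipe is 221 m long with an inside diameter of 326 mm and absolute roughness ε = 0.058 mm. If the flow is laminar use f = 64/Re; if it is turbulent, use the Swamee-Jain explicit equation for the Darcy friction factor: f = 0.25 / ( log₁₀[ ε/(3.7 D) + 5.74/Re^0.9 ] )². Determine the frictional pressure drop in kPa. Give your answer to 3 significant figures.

Q = 193000 L/min = 193000/60000 = 3.217 m³/s.
Cross-sectional area A = πD²/4 = π(0.326)²/4 = 0.08347 m²; mean velocity V = Q/A = 3.217/0.08347 = 38.54 m/s.
Reynolds number Re = ρVD/μ = 0.656 · 38.54 · 0.326 / 1.19e-05 = 6.926e+05.
Re > 4000 → turbulent. Relative roughness ε/D = 5.8e-05/0.326 = 0.000178. Swamee-Jain: f = 0.25/(log₁₀[0.000178/3.7 + 5.74/6.926e+05^0.9])² = 0.25/(log₁₀[4.81e-05 + 3.18e-05])² = 0.25/(-4.098)² = 0.01489.
Darcy-Weisbach: ΔP = f(L/D)(ρV²/2) = 0.01489·(221/0.326)·(0.656·38.54²/2) = 0.01489·677.9·487.1 = 4917 Pa.
ΔP = 4917 Pa = 4.92 kPa.

ΔP ≈ 4.92 kPa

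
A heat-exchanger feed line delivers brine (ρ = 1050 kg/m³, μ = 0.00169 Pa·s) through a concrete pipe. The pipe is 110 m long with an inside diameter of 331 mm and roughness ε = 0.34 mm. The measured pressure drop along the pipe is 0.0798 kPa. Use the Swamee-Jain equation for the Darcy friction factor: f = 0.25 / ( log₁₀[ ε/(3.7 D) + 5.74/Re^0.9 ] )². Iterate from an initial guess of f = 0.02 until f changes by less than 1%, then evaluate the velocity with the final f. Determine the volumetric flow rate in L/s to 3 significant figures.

Q ≈ 11.3 L/s

Rearranging Darcy-Weisbach: V = √(2·ΔP·D/(f·L·ρ)). With ε/D = 0.00034/0.331 = 0.00103, iterate starting from f = 0.02:
  f = 0.02 → V = √(2·79.8·0.331/(0.02·110·1050)) = 0.1512 m/s; Re = ρVD/μ = 3.11e+04; f → 0.02604
  f = 0.02604 → V = 0.1325 m/s; Re = 2.726e+04; f → 0.02662
  f = 0.02662 → V = 0.1311 m/s; Re = 2.695e+04; f → 0.02668
Converged (Δf/f < 1%). With the final f = 0.02668: V = √(2·79.8·0.331/(0.02668·110·1050)) = 0.1309 m/s.
Q = V·A = 0.1309·(π/4·0.331²) = 0.01127 m³/s = 11.3 L/s.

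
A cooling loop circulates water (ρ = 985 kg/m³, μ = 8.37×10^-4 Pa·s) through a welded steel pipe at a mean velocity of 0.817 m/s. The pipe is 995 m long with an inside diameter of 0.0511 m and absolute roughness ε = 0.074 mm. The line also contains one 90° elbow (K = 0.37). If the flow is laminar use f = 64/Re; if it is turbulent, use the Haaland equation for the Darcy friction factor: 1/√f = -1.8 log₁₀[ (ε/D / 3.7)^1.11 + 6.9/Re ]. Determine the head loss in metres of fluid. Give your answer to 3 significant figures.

Reynolds number Re = ρVD/μ = 985 · 0.817 · 0.0511 / 0.000837 = 4.913e+04.
Re > 4000 → turbulent. Relative roughness ε/D = 7.4e-05/0.0511 = 0.00145. Haaland: 1/√f = -1.8 log₁₀[(0.00145/3.7)^1.11 + 6.9/4.913e+04] = -1.8 log₁₀[0.000165 + 0.00014] = 6.327, so f = 0.02498.
Total minor-loss coefficient ΣK = 1·0.37 = 0.37.
ΔP = [f·L/D + ΣK]·(ρV²/2) = [0.02498·995/0.0511 + 0.37]·(985·0.817²/2) = [486.4 + 0.37]·328.7 = 1.6e+05 Pa.
Head loss h_f = ΔP/(ρg) = 1.6e+05/(985·9.81) = 16.6 m.

h_f ≈ 16.6 m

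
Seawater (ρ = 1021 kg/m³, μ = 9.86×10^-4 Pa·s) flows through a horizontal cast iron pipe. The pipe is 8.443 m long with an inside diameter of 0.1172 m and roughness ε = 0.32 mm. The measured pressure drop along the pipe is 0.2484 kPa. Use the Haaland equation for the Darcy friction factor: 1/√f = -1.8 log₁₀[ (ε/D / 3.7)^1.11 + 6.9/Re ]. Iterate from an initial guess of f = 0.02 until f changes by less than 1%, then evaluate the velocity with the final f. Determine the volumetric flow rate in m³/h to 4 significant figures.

Rearranging Darcy-Weisbach: V = √(2·ΔP·D/(f·L·ρ)). With ε/D = 0.00032/0.1172 = 0.00273, iterate starting from f = 0.02:
  f = 0.02 → V = √(2·248.4·0.1172/(0.02·8.443·1021)) = 0.5811 m/s; Re = ρVD/μ = 7.053e+04; f → 0.02726
  f = 0.02726 → V = 0.4978 m/s; Re = 6.041e+04; f → 0.02752
Converged (Δf/f < 1%). With the final f = 0.02752: V = √(2·248.4·0.1172/(0.02752·8.443·1021)) = 0.4954 m/s.
Q = V·A = 0.4954·(π/4·0.1172²) = 0.005344 m³/s = 19.24 m³/h.

Q ≈ 19.24 m³/h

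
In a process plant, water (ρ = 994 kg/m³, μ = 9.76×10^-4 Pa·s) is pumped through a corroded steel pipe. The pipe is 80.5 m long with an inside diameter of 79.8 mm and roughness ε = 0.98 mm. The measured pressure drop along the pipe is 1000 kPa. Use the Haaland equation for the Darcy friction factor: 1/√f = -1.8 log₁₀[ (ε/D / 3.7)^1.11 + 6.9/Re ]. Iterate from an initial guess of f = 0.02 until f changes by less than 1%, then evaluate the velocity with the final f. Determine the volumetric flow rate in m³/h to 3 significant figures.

Q ≈ 126 m³/h

Rearranging Darcy-Weisbach: V = √(2·ΔP·D/(f·L·ρ)). With ε/D = 0.00098/0.0798 = 0.0123, iterate starting from f = 0.02:
  f = 0.02 → V = √(2·1e+06·0.0798/(0.02·80.5·994)) = 9.986 m/s; Re = ρVD/μ = 8.116e+05; f → 0.04082
  f = 0.04082 → V = 6.99 m/s; Re = 5.681e+05; f → 0.04085
Converged (Δf/f < 1%). With the final f = 0.04085: V = √(2·1e+06·0.0798/(0.04085·80.5·994)) = 6.988 m/s.
Q = V·A = 6.988·(π/4·0.0798²) = 0.03495 m³/s = 126 m³/h.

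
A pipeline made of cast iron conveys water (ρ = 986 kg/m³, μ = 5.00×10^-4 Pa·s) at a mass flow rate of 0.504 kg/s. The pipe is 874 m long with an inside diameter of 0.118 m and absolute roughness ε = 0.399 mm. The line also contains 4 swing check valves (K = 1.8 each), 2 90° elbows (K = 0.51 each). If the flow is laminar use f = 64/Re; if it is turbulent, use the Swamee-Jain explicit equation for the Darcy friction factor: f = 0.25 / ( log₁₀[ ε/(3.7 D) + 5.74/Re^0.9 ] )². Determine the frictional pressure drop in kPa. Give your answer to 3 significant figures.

ΔP ≈ 0.293 kPa

A = πD²/4 = π(0.118)²/4 = 0.01094 m²; mean velocity V = ṁ/(ρA) = 0.504/(986 · 0.01094) = 0.04674 m/s.
Reynolds number Re = ρVD/μ = 986 · 0.04674 · 0.118 / 0.0005 = 1.088e+04.
Re > 4000 → turbulent. Relative roughness ε/D = 0.000399/0.118 = 0.00338. Swamee-Jain: f = 0.25/(log₁₀[0.00338/3.7 + 5.74/1.088e+04^0.9])² = 0.25/(log₁₀[0.000914 + 0.00134])² = 0.25/(-2.648)² = 0.03566.
Total minor-loss coefficient ΣK = 4·1.8 + 2·0.51 = 8.22.
ΔP = [f·L/D + ΣK]·(ρV²/2) = [0.03566·874/0.118 + 8.22]·(986·0.04674²/2) = [264.1 + 8.22]·1.077 = 293.4 Pa.
ΔP = 293.4 Pa = 0.293 kPa.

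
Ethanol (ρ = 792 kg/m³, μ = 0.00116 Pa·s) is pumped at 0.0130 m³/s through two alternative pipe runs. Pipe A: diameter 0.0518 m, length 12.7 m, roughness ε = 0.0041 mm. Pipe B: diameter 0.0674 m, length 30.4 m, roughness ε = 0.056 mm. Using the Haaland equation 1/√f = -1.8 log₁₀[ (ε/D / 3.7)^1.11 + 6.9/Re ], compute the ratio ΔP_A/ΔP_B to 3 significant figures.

Pipe A: V = Q/A = 0.013/0.002107 = 6.169 m/s; Re = 2.182e+05; ε/D = 7.92e-05; Haaland → f = 0.01581; ΔP_A = f(L/D)(ρV²/2) = 5.842e+04 Pa.
Pipe B: V = Q/A = 0.013/0.003568 = 3.644 m/s; Re = 1.677e+05; ε/D = 0.000831; Haaland → f = 0.02045; ΔP_B = f(L/D)(ρV²/2) = 4.849e+04 Pa.
ΔP_A/ΔP_B = 5.842e+04/4.849e+04 = 1.20.

ΔP_A/ΔP_B ≈ 1.20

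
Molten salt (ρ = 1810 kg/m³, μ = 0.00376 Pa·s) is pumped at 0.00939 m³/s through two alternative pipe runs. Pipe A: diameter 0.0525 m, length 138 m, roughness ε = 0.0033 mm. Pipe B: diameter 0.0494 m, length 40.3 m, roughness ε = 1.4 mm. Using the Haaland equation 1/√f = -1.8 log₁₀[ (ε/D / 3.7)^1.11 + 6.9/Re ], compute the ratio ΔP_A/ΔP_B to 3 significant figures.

Pipe A: V = Q/A = 0.00939/0.002165 = 4.338 m/s; Re = 1.096e+05; ε/D = 6.29e-05; Haaland → f = 0.01777; ΔP_A = f(L/D)(ρV²/2) = 7.954e+05 Pa.
Pipe B: V = Q/A = 0.00939/0.001917 = 4.899 m/s; Re = 1.165e+05; ε/D = 0.0283; Haaland → f = 0.05623; ΔP_B = f(L/D)(ρV²/2) = 9.964e+05 Pa.
ΔP_A/ΔP_B = 7.954e+05/9.964e+05 = 0.798.

ΔP_A/ΔP_B ≈ 0.798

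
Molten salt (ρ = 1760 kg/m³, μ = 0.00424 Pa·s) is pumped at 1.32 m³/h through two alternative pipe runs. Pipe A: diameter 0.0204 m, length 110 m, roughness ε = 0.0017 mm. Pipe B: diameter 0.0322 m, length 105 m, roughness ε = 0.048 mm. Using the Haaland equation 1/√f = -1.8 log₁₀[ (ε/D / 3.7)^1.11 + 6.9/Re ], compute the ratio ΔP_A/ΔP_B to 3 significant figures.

ΔP_A/ΔP_B ≈ 8.67

Pipe A: V = Q/A = 0.0003667/0.0003269 = 1.122 m/s; Re = 9499; ε/D = 8.33e-05; Haaland → f = 0.03141; ΔP_A = f(L/D)(ρV²/2) = 1.876e+05 Pa.
Pipe B: V = Q/A = 0.0003667/0.0008143 = 0.4503 m/s; Re = 6018; ε/D = 0.00149; Haaland → f = 0.0372; ΔP_B = f(L/D)(ρV²/2) = 2.164e+04 Pa.
ΔP_A/ΔP_B = 1.876e+05/2.164e+04 = 8.67.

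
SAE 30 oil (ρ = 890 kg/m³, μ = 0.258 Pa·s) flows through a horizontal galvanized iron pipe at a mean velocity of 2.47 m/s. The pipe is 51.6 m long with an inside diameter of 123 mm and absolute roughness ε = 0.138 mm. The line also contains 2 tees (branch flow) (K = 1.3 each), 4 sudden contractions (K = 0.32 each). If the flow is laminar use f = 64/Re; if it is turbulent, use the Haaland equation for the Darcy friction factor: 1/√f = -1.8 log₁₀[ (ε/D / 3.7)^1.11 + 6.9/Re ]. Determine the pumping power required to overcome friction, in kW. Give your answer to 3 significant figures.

Reynolds number Re = ρVD/μ = 890 · 2.47 · 0.123 / 0.258 = 1048.
Re < 2300 → laminar flow, so f = 64/Re = 64/1048 = 0.06107 (the turbulent correlation is not needed).
Total minor-loss coefficient ΣK = 2·1.3 + 4·0.32 = 3.88.
ΔP = [f·L/D + ΣK]·(ρV²/2) = [0.06107·51.6/0.123 + 3.88]·(890·2.47²/2) = [25.62 + 3.88]·2715 = 8.009e+04 Pa.
Q = V·A = 2.47·0.01188 = 0.02935 m³/s.
Pumping power P = QΔP = 0.02935·8.009e+04 = 2350 W = 2.35 kW.

P ≈ 2.35 kW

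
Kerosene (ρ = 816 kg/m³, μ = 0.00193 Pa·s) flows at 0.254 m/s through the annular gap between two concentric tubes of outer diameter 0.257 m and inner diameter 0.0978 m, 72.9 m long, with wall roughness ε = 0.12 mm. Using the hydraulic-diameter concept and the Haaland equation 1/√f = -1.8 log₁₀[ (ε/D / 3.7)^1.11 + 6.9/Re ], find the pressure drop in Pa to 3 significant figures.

Hydraulic diameter D_h = 4A/P = D_o - D_i = 0.257 - 0.0978 = 0.1592 m.
Re = ρVD_h/μ = 816·0.254·0.1592/0.00193 = 1.71e+04.
ε/D_h = 0.00012/0.1592 = 0.000754; Haaland gives 1/√f = -1.8 log₁₀[8e-05+0.000404] = 5.968, so f = 0.02808.
ΔP = f(L/D_h)(ρV²/2) = 0.02808·72.9/0.1592·26.32 = 338.4 Pa.

ΔP ≈ 338 Pa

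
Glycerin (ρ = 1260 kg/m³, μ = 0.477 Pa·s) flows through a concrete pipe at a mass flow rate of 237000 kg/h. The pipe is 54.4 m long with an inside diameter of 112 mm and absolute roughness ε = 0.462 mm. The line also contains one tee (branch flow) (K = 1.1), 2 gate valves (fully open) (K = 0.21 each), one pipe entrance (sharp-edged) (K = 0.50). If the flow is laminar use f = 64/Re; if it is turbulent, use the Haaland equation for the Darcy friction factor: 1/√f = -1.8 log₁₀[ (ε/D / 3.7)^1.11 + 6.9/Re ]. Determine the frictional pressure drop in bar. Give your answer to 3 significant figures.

ΔP ≈ 3.87 bar

ṁ = 237000 kg/h = 237000/3600 = 65.83 kg/s.
A = πD²/4 = π(0.112)²/4 = 0.009852 m²; mean velocity V = ṁ/(ρA) = 65.83/(1260 · 0.009852) = 5.303 m/s.
Reynolds number Re = ρVD/μ = 1260 · 5.303 · 0.112 / 0.477 = 1569.
Re < 2300 → laminar flow, so f = 64/Re = 64/1569 = 0.04079 (the turbulent correlation is not needed).
Total minor-loss coefficient ΣK = 1·1.1 + 2·0.21 + 1·0.5 = 2.02.
ΔP = [f·L/D + ΣK]·(ρV²/2) = [0.04079·54.4/0.112 + 2.02]·(1260·5.303²/2) = [19.81 + 2.02]·1.772e+04 = 3.869e+05 Pa.
ΔP = 3.869e+05 Pa = 3.87 bar.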